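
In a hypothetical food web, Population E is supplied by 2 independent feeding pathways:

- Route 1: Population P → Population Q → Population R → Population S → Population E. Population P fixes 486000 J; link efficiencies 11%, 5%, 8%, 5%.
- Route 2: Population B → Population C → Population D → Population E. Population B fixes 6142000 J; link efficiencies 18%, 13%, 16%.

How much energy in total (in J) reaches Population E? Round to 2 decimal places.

23006.34 J

Route 1: 486000 × 0.11 × 0.05 × 0.08 × 0.05 = 10.692 J
Route 2: 6142000 × 0.18 × 0.13 × 0.16 = 22995.648 J
Total at Population E: 10.692 + 22995.648 = 23006.34 J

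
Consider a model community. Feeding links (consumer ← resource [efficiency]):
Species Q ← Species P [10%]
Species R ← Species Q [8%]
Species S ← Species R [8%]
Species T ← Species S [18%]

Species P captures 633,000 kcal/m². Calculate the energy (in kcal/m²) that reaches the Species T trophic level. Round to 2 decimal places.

Species Q: 633000 × 0.1 = 63300 kcal/m²
Species R: 63300 × 0.08 = 5064 kcal/m²
Species S: 5064 × 0.08 = 405.12 kcal/m²
Species T: 405.12 × 0.18 = 72.9216 kcal/m²

72.92 kcal/m²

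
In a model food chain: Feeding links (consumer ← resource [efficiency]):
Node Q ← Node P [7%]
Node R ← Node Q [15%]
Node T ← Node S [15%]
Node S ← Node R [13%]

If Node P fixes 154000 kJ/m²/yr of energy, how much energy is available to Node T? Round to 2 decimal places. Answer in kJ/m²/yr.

31.53 kJ/m²/yr

Node Q: 154000 × 0.07 = 10780 kJ/m²/yr
Node R: 10780 × 0.15 = 1617 kJ/m²/yr
Node S: 1617 × 0.13 = 210.21 kJ/m²/yr
Node T: 210.21 × 0.15 = 31.5315 kJ/m²/yr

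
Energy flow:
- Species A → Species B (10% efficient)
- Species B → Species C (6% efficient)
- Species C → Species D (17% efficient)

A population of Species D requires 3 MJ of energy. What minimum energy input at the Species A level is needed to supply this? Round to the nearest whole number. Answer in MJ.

2941 MJ

Cumulative transfer efficiency: 0.1 × 0.06 × 0.17 = 0.00102
Species A energy = 3 / 0.00102 = 2941 MJ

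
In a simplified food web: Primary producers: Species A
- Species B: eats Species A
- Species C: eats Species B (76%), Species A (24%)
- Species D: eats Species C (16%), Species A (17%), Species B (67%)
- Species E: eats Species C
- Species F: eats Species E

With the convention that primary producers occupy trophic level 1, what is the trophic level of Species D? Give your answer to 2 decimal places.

2.95

Species B: 1 + 1 = 2
Species C: 1 + (0.76×2 + 0.24×1) = 2.76
Species D: 1 + (0.16×2.76 + 0.17×1 + 0.67×2) = 2.9516
Species E: 1 + 2.76 = 3.76
Species F: 1 + 3.76 = 4.76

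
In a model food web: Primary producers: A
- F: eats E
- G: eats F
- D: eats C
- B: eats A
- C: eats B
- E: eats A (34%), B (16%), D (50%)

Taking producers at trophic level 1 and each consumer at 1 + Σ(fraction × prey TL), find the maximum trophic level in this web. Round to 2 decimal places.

5.66

B: 1 + 1 = 2
C: 1 + 2 = 3
D: 1 + 3 = 4
E: 1 + (0.34×1 + 0.16×2 + 0.5×4) = 3.66
F: 1 + 3.66 = 4.66
G: 1 + 4.66 = 5.66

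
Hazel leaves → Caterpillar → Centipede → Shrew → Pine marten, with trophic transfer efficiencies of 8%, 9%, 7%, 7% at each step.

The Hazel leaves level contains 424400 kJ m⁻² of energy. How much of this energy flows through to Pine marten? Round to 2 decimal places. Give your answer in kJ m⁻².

14.97 kJ m⁻²

Caterpillar: 424400 × 0.08 = 33952 kJ m⁻²
Centipede: 33952 × 0.09 = 3055.68 kJ m⁻²
Shrew: 3055.68 × 0.07 = 213.8976 kJ m⁻²
Pine marten: 213.8976 × 0.07 = 14.972832 kJ m⁻²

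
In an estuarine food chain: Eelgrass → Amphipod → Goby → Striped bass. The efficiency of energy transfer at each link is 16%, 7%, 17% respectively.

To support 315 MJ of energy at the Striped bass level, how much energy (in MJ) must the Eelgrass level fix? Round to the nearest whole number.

Cumulative transfer efficiency: 0.16 × 0.07 × 0.17 = 0.001904
Eelgrass energy = 315 / 0.001904 = 165441 MJ

165441 MJ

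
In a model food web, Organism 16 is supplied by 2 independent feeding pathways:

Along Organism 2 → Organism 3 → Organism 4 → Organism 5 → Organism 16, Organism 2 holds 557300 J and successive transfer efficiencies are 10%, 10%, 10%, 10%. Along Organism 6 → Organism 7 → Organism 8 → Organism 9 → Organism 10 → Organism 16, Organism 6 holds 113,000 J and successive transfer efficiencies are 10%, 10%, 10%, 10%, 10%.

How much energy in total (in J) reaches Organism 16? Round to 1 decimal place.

Via Organism 2: 557300 × 0.1 × 0.1 × 0.1 × 0.1 = 55.73 J
Via Organism 6: 113000 × 0.1 × 0.1 × 0.1 × 0.1 × 0.1 = 1.13 J
Total at Organism 16: 55.73 + 1.13 = 56.86 J

56.9 J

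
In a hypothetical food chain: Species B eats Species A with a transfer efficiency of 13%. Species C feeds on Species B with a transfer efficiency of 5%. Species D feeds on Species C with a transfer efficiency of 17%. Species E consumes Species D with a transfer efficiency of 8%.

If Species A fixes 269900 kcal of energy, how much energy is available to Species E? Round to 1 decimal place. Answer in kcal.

Species B: 269900 × 0.13 = 35087 kcal
Species C: 35087 × 0.05 = 1754.35 kcal
Species D: 1754.35 × 0.17 = 298.2395 kcal
Species E: 298.2395 × 0.08 = 23.85916 kcal

23.9 kcal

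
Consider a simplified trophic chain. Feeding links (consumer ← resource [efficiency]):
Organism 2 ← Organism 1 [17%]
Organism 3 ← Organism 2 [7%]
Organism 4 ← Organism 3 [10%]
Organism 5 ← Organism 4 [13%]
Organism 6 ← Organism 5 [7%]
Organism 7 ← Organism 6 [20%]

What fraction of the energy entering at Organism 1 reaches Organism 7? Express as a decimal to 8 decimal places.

Product of link efficiencies: 0.17 × 0.07 × 0.1 × 0.13 × 0.07 × 0.2 = 0.0000021658

0.00000217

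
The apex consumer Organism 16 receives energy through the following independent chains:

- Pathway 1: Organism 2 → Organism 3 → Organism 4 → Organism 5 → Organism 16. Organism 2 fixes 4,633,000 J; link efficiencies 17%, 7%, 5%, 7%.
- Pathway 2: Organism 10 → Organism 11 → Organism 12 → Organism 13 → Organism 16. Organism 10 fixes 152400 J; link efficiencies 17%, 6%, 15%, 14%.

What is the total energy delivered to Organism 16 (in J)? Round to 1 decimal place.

Pathway 1: 4633000 × 0.17 × 0.07 × 0.05 × 0.07 = 192.96445 J
Pathway 2: 152400 × 0.17 × 0.06 × 0.15 × 0.14 = 32.64408 J
Total at Organism 16: 192.96445 + 32.64408 = 225.60853 J

225.6 J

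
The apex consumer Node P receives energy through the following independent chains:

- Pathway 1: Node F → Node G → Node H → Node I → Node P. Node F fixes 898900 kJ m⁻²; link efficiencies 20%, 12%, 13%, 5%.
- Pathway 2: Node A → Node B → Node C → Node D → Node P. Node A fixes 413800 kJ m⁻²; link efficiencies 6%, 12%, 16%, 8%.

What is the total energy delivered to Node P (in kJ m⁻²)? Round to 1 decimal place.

Pathway 1: 898900 × 0.2 × 0.12 × 0.13 × 0.05 = 140.2284 kJ m⁻²
Pathway 2: 413800 × 0.06 × 0.12 × 0.16 × 0.08 = 38.135808 kJ m⁻²
Total at Node P: 140.2284 + 38.135808 = 178.364208 kJ m⁻²

178.4 kJ m⁻²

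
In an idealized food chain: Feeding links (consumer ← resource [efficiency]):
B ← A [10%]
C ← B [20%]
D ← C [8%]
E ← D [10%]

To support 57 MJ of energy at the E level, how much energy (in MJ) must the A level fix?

356250 MJ

Cumulative transfer efficiency: 0.1 × 0.2 × 0.08 × 0.1 = 0.00016
A energy = 57 / 0.00016 = 356250 MJ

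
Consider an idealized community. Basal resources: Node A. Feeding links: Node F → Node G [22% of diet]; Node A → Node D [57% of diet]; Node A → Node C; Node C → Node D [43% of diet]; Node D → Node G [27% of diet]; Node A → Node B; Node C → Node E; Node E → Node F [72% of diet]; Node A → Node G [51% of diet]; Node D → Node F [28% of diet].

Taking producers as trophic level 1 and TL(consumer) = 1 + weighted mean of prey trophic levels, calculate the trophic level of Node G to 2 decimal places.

3.01

Node B: 1 + 1 = 2
Node C: 1 + 1 = 2
Node D: 1 + (0.57×1 + 0.43×2) = 2.43
Node E: 1 + 2 = 3
Node F: 1 + (0.72×3 + 0.28×2.43) = 3.8404
Node G: 1 + (0.51×1 + 0.27×2.43 + 0.22×3.8404) = 3.010988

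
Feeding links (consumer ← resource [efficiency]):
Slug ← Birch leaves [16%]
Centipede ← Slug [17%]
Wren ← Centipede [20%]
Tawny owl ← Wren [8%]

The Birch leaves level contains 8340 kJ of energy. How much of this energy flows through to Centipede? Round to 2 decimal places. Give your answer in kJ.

226.85 kJ

Slug: 8340 × 0.16 = 1334.4 kJ
Centipede: 1334.4 × 0.17 = 226.848 kJ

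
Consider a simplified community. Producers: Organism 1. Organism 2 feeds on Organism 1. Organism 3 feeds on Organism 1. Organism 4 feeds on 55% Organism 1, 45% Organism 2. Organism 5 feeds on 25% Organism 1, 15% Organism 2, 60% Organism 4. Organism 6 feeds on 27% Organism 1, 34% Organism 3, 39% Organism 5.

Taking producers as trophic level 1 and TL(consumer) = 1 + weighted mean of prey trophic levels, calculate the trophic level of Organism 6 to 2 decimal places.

Organism 2: 1 + 1 = 2
Organism 3: 1 + 1 = 2
Organism 4: 1 + (0.55×1 + 0.45×2) = 2.45
Organism 5: 1 + (0.25×1 + 0.15×2 + 0.6×2.45) = 3.02
Organism 6: 1 + (0.27×1 + 0.34×2 + 0.39×3.02) = 3.1278

3.13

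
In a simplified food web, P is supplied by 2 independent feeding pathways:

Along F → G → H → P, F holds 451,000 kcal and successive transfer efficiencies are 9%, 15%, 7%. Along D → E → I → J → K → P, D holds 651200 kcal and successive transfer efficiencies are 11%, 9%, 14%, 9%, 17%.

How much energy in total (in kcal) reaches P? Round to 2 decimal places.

Via F: 451000 × 0.09 × 0.15 × 0.07 = 426.195 kcal
Via D: 651200 × 0.11 × 0.09 × 0.14 × 0.09 × 0.17 = 13.80921696 kcal
Total at P: 426.195 + 13.80921696 = 440.00421696 kcal

440.00 kcal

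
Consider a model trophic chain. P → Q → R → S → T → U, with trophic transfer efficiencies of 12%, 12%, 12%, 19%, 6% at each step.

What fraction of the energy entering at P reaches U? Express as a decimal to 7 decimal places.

0.0000197

Product of link efficiencies: 0.12 × 0.12 × 0.12 × 0.19 × 0.06 = 0.0000196992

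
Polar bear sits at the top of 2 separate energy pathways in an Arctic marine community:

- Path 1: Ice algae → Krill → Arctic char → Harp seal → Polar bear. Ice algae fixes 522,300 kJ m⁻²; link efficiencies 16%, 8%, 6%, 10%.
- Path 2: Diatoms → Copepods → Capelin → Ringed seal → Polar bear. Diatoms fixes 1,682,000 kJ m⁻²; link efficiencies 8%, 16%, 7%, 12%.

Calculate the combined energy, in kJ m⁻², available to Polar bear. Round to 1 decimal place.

Path 1: 522300 × 0.16 × 0.08 × 0.06 × 0.1 = 40.11264 kJ m⁻²
Path 2: 1682000 × 0.08 × 0.16 × 0.07 × 0.12 = 180.84864 kJ m⁻²
Total at Polar bear: 40.11264 + 180.84864 = 220.96128 kJ m⁻²

221.0 kJ m⁻²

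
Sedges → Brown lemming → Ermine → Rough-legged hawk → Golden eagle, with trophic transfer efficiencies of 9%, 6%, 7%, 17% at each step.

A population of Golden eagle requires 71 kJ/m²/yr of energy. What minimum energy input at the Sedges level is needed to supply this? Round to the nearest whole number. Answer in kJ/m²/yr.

1104886 kJ/m²/yr

Cumulative transfer efficiency: 0.09 × 0.06 × 0.07 × 0.17 = 0.00006426
Sedges energy = 71 / 0.00006426 = 1104886 kJ/m²/yr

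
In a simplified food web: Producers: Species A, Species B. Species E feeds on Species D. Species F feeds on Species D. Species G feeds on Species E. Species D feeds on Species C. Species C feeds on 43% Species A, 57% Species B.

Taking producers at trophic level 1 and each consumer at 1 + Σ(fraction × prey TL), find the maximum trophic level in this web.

Species C: 1 + (0.43×1 + 0.57×1) = 2
Species D: 1 + 2 = 3
Species E: 1 + 3 = 4
Species F: 1 + 3 = 4
Species G: 1 + 4 = 5

5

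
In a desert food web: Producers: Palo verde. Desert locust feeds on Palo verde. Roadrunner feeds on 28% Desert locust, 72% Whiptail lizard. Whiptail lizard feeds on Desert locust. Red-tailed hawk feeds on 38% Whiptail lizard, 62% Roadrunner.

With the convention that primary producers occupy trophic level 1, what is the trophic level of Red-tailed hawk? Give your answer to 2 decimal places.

Desert locust: 1 + 1 = 2
Whiptail lizard: 1 + 2 = 3
Roadrunner: 1 + (0.28×2 + 0.72×3) = 3.72
Red-tailed hawk: 1 + (0.38×3 + 0.62×3.72) = 4.4464

4.45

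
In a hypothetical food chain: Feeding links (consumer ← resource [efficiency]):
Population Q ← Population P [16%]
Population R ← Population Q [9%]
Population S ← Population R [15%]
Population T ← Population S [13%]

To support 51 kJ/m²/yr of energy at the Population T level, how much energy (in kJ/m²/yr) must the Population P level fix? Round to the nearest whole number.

Cumulative transfer efficiency: 0.16 × 0.09 × 0.15 × 0.13 = 0.0002808
Population P energy = 51 / 0.0002808 = 181624 kJ/m²/yr

181624 kJ/m²/yr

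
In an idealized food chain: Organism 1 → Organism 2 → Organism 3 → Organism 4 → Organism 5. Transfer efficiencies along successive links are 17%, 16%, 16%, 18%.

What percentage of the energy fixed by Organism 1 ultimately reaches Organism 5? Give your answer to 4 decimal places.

0.0783%

Product of link efficiencies: 0.17 × 0.16 × 0.16 × 0.18 = 0.00078336
As a percentage: 0.00078336 × 100 = 0.0783%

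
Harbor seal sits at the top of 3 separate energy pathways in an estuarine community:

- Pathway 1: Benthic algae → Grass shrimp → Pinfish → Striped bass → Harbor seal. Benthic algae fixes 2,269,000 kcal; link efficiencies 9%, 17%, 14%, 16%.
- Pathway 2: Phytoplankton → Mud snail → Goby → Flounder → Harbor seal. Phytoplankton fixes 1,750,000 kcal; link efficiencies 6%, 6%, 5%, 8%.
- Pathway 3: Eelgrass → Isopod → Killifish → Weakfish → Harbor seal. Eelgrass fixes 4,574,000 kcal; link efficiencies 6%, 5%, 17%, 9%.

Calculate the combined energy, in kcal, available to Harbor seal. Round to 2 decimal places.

1012.78 kcal

Pathway 1: 2269000 × 0.09 × 0.17 × 0.14 × 0.16 = 777.63168 kcal
Pathway 2: 1750000 × 0.06 × 0.06 × 0.05 × 0.08 = 25.2 kcal
Pathway 3: 4574000 × 0.06 × 0.05 × 0.17 × 0.09 = 209.9466 kcal
Total at Harbor seal: 777.63168 + 25.2 + 209.9466 = 1012.77828 kcal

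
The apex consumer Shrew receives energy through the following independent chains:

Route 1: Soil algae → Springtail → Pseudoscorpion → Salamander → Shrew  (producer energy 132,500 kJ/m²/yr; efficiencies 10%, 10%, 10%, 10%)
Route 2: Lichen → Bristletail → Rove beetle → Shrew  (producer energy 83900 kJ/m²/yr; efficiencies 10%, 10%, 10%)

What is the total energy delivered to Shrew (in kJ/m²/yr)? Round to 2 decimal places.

97.15 kJ/m²/yr

Route 1: 132500 × 0.1 × 0.1 × 0.1 × 0.1 = 13.25 kJ/m²/yr
Route 2: 83900 × 0.1 × 0.1 × 0.1 = 83.9 kJ/m²/yr
Total at Shrew: 13.25 + 83.9 = 97.15 kJ/m²/yr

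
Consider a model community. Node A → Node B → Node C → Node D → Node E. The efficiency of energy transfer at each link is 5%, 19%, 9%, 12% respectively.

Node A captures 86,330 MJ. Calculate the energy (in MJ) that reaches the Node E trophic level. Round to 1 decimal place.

Node B: 86330 × 0.05 = 4316.5 MJ
Node C: 4316.5 × 0.19 = 820.135 MJ
Node D: 820.135 × 0.09 = 73.81215 MJ
Node E: 73.81215 × 0.12 = 8.857458 MJ

8.9 MJ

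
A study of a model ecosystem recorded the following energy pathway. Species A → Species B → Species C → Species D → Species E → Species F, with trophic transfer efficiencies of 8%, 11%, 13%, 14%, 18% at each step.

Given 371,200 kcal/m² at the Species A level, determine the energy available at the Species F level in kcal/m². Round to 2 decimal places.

Species B: 371200 × 0.08 = 29696 kcal/m²
Species C: 29696 × 0.11 = 3266.56 kcal/m²
Species D: 3266.56 × 0.13 = 424.6528 kcal/m²
Species E: 424.6528 × 0.14 = 59.451392 kcal/m²
Species F: 59.451392 × 0.18 = 10.70125056 kcal/m²

10.70 kcal/m²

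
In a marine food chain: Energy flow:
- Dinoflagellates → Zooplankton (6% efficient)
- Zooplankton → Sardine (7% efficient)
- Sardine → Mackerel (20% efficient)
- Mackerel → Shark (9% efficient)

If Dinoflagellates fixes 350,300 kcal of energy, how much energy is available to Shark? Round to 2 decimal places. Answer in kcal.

Zooplankton: 350300 × 0.06 = 21018 kcal
Sardine: 21018 × 0.07 = 1471.26 kcal
Mackerel: 1471.26 × 0.2 = 294.252 kcal
Shark: 294.252 × 0.09 = 26.48268 kcal

26.48 kcal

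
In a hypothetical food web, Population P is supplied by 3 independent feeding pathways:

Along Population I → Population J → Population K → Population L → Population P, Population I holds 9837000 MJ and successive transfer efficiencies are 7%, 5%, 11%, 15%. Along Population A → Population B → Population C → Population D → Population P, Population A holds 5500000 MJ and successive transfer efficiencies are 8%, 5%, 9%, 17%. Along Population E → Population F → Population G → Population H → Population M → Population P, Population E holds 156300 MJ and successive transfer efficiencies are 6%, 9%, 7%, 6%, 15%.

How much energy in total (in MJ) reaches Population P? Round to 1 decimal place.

905.2 MJ

Via Population I: 9837000 × 0.07 × 0.05 × 0.11 × 0.15 = 568.08675 MJ
Via Population A: 5500000 × 0.08 × 0.05 × 0.09 × 0.17 = 336.6 MJ
Via Population E: 156300 × 0.06 × 0.09 × 0.07 × 0.06 × 0.15 = 0.5317326 MJ
Total at Population P: 568.08675 + 336.6 + 0.5317326 = 905.2184826 MJ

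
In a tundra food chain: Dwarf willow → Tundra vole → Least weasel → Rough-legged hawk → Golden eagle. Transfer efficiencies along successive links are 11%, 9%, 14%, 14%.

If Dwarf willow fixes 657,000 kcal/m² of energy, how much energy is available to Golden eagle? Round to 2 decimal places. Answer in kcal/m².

127.48 kcal/m²

Tundra vole: 657000 × 0.11 = 72270 kcal/m²
Least weasel: 72270 × 0.09 = 6504.3 kcal/m²
Rough-legged hawk: 6504.3 × 0.14 = 910.602 kcal/m²
Golden eagle: 910.602 × 0.14 = 127.48428 kcal/m²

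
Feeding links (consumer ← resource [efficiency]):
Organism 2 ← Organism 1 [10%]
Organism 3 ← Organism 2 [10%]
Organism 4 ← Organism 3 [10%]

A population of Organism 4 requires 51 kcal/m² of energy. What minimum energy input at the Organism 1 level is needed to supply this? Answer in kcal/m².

Cumulative transfer efficiency: 0.1 × 0.1 × 0.1 = 0.001
Organism 1 energy = 51 / 0.001 = 51000 kcal/m²

51000 kcal/m²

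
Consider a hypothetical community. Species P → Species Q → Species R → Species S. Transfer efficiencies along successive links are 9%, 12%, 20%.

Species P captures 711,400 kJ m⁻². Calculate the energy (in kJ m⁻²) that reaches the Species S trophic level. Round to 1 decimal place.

Species Q: 711400 × 0.09 = 64026 kJ m⁻²
Species R: 64026 × 0.12 = 7683.12 kJ m⁻²
Species S: 7683.12 × 0.2 = 1536.624 kJ m⁻²

1536.6 kJ m⁻²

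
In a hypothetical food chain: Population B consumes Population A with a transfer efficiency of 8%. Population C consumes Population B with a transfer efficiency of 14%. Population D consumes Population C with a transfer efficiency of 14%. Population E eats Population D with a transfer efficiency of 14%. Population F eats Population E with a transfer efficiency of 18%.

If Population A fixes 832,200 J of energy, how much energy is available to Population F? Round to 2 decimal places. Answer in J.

32.88 J

Population B: 832200 × 0.08 = 66576 J
Population C: 66576 × 0.14 = 9320.64 J
Population D: 9320.64 × 0.14 = 1304.8896 J
Population E: 1304.8896 × 0.14 = 182.684544 J
Population F: 182.684544 × 0.18 = 32.88321792 J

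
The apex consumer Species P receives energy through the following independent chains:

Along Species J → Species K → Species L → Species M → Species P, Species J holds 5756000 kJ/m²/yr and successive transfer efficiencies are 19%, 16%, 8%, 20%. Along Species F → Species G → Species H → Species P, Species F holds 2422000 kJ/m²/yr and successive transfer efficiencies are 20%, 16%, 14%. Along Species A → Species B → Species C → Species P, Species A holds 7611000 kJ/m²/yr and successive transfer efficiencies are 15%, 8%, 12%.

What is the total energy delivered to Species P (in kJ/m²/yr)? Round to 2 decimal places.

Via Species J: 5756000 × 0.19 × 0.16 × 0.08 × 0.2 = 2799.7184 kJ/m²/yr
Via Species F: 2422000 × 0.2 × 0.16 × 0.14 = 10850.56 kJ/m²/yr
Via Species A: 7611000 × 0.15 × 0.08 × 0.12 = 10959.84 kJ/m²/yr
Total at Species P: 2799.7184 + 10850.56 + 10959.84 = 24610.1184 kJ/m²/yr

24610.12 kJ/m²/yr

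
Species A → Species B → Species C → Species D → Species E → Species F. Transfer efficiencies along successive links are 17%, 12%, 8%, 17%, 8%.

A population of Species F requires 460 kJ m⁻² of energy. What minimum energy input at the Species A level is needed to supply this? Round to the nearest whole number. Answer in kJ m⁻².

20725202 kJ m⁻²

Cumulative transfer efficiency: 0.17 × 0.12 × 0.08 × 0.17 × 0.08 = 0.0000221952
Species A energy = 460 / 0.0000221952 = 20725202 kJ m⁻²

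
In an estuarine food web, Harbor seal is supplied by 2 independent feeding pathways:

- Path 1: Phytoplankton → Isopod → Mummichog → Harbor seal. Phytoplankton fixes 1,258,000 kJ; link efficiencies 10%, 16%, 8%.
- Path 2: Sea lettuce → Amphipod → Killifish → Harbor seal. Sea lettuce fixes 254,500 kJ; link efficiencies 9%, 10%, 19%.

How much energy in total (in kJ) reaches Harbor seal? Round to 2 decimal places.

2045.44 kJ

Path 1: 1258000 × 0.1 × 0.16 × 0.08 = 1610.24 kJ
Path 2: 254500 × 0.09 × 0.1 × 0.19 = 435.195 kJ
Total at Harbor seal: 1610.24 + 435.195 = 2045.435 kJ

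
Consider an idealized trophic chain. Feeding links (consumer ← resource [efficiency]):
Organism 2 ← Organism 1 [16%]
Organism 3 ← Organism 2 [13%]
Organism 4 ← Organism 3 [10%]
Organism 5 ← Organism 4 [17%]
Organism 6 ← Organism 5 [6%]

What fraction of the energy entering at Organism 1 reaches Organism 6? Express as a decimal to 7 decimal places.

0.0000212

Product of link efficiencies: 0.16 × 0.13 × 0.1 × 0.17 × 0.06 = 0.000021216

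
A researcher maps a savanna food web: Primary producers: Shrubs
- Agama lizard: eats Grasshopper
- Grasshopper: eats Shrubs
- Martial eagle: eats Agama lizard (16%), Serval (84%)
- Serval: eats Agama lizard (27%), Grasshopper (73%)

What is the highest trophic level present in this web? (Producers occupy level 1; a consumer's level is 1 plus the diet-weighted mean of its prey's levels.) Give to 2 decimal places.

Grasshopper: 1 + 1 = 2
Agama lizard: 1 + 2 = 3
Serval: 1 + (0.27×3 + 0.73×2) = 3.27
Martial eagle: 1 + (0.16×3 + 0.84×3.27) = 4.2268

4.23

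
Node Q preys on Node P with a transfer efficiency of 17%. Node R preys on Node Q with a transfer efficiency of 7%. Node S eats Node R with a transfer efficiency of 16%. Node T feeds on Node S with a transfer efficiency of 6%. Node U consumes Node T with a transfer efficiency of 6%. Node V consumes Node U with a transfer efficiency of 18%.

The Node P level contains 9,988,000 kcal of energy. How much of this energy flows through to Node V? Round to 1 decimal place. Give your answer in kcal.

12.3 kcal

Node Q: 9988000 × 0.17 = 1697960 kcal
Node R: 1697960 × 0.07 = 118857.2 kcal
Node S: 118857.2 × 0.16 = 19017.152 kcal
Node T: 19017.152 × 0.06 = 1141.02912 kcal
Node U: 1141.02912 × 0.06 = 68.4617472 kcal
Node V: 68.4617472 × 0.18 = 12.323114496 kcal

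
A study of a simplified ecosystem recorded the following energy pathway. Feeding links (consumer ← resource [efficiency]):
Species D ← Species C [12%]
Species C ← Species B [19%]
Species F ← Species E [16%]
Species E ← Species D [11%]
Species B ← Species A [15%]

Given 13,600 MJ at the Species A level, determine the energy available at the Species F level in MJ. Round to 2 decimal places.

0.82 MJ

Species B: 13600 × 0.15 = 2040 MJ
Species C: 2040 × 0.19 = 387.6 MJ
Species D: 387.6 × 0.12 = 46.512 MJ
Species E: 46.512 × 0.11 = 5.11632 MJ
Species F: 5.11632 × 0.16 = 0.8186112 MJ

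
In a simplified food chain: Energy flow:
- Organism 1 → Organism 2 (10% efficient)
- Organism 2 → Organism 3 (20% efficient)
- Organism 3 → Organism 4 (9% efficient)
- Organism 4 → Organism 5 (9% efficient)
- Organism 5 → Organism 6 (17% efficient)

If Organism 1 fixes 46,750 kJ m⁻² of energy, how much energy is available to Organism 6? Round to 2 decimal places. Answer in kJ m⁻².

1.29 kJ m⁻²

Organism 2: 46750 × 0.1 = 4675 kJ m⁻²
Organism 3: 4675 × 0.2 = 935 kJ m⁻²
Organism 4: 935 × 0.09 = 84.15 kJ m⁻²
Organism 5: 84.15 × 0.09 = 7.5735 kJ m⁻²
Organism 6: 7.5735 × 0.17 = 1.287495 kJ m⁻²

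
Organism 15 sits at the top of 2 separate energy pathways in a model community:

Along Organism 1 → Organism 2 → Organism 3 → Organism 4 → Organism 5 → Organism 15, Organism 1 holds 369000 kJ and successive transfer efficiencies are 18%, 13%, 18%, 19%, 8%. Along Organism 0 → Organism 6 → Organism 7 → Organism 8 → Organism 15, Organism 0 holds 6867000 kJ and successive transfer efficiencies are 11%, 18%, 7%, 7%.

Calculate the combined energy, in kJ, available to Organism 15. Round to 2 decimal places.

689.86 kJ

Via Organism 1: 369000 × 0.18 × 0.13 × 0.18 × 0.19 × 0.08 = 23.6242656 kJ
Via Organism 0: 6867000 × 0.11 × 0.18 × 0.07 × 0.07 = 666.23634 kJ
Total at Organism 15: 23.6242656 + 666.23634 = 689.8606056 kJ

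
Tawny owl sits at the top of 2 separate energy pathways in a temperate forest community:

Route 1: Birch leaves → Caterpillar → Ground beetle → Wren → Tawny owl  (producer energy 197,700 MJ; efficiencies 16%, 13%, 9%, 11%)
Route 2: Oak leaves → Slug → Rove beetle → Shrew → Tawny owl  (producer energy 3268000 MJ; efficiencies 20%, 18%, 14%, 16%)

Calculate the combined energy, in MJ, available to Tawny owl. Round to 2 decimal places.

Route 1: 197700 × 0.16 × 0.13 × 0.09 × 0.11 = 40.710384 MJ
Route 2: 3268000 × 0.2 × 0.18 × 0.14 × 0.16 = 2635.3152 MJ
Total at Tawny owl: 40.710384 + 2635.3152 = 2676.025584 MJ

2676.03 MJ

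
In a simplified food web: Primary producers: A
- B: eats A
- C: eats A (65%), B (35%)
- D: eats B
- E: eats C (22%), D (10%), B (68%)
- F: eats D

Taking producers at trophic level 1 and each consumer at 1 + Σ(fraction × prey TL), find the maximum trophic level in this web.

B: 1 + 1 = 2
C: 1 + (0.65×1 + 0.35×2) = 2.35
D: 1 + 2 = 3
E: 1 + (0.22×2.35 + 0.1×3 + 0.68×2) = 3.177
F: 1 + 3 = 4

4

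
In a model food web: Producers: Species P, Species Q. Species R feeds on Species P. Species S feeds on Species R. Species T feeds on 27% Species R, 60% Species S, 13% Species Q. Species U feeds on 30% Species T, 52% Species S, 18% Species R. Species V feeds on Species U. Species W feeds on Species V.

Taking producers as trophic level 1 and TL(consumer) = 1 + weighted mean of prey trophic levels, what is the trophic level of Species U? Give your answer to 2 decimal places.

3.96

Species R: 1 + 1 = 2
Species S: 1 + 2 = 3
Species T: 1 + (0.27×2 + 0.6×3 + 0.13×1) = 3.47
Species U: 1 + (0.3×3.47 + 0.52×3 + 0.18×2) = 3.961
Species V: 1 + 3.961 = 4.961
Species W: 1 + 4.961 = 5.961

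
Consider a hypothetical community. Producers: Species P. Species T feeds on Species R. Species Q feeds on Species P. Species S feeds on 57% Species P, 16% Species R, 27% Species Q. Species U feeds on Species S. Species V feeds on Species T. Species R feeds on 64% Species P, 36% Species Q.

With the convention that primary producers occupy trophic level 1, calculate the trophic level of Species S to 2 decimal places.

2.49

Species Q: 1 + 1 = 2
Species R: 1 + (0.64×1 + 0.36×2) = 2.36
Species S: 1 + (0.57×1 + 0.16×2.36 + 0.27×2) = 2.4876
Species T: 1 + 2.36 = 3.36
Species U: 1 + 2.4876 = 3.4876
Species V: 1 + 3.36 = 4.36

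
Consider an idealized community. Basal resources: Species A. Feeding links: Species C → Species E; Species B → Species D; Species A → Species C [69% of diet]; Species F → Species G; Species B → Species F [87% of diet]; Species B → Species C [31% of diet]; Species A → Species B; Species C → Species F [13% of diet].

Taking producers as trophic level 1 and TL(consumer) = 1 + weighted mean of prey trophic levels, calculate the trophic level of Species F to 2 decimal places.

Species B: 1 + 1 = 2
Species C: 1 + (0.69×1 + 0.31×2) = 2.31
Species D: 1 + 2 = 3
Species E: 1 + 2.31 = 3.31
Species F: 1 + (0.13×2.31 + 0.87×2) = 3.0403
Species G: 1 + 3.0403 = 4.0403

3.04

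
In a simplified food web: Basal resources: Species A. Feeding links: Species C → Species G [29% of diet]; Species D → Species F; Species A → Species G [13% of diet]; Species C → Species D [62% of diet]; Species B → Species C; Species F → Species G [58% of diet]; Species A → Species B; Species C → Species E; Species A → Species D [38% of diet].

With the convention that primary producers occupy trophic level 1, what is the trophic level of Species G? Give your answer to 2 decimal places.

4.46

Species B: 1 + 1 = 2
Species C: 1 + 2 = 3
Species D: 1 + (0.38×1 + 0.62×3) = 3.24
Species E: 1 + 3 = 4
Species F: 1 + 3.24 = 4.24
Species G: 1 + (0.58×4.24 + 0.29×3 + 0.13×1) = 4.4592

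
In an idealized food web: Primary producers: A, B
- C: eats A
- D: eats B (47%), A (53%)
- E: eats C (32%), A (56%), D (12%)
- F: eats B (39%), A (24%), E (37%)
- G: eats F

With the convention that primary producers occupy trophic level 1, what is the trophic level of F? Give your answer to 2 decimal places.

2.53

C: 1 + 1 = 2
D: 1 + (0.47×1 + 0.53×1) = 2
E: 1 + (0.32×2 + 0.56×1 + 0.12×2) = 2.44
F: 1 + (0.39×1 + 0.24×1 + 0.37×2.44) = 2.5328
G: 1 + 2.5328 = 3.5328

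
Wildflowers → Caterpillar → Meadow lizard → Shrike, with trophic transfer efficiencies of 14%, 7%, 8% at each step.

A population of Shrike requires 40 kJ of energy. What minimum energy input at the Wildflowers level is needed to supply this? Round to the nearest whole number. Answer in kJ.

51020 kJ

Cumulative transfer efficiency: 0.14 × 0.07 × 0.08 = 0.000784
Wildflowers energy = 40 / 0.000784 = 51020 kJ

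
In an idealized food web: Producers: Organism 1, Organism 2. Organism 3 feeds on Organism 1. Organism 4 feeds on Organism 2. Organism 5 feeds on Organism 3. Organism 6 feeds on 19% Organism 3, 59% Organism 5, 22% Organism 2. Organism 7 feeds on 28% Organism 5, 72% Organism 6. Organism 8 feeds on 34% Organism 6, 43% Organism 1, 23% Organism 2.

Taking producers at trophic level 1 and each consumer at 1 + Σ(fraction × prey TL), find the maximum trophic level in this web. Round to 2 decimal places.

Organism 3: 1 + 1 = 2
Organism 4: 1 + 1 = 2
Organism 5: 1 + 2 = 3
Organism 6: 1 + (0.19×2 + 0.59×3 + 0.22×1) = 3.37
Organism 7: 1 + (0.28×3 + 0.72×3.37) = 4.2664
Organism 8: 1 + (0.34×3.37 + 0.43×1 + 0.23×1) = 2.8058

4.27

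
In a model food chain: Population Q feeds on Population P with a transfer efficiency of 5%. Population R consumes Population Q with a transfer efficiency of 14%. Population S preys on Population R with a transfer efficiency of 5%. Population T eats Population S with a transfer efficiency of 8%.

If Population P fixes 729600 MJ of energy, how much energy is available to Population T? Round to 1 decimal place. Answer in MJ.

Population Q: 729600 × 0.05 = 36480 MJ
Population R: 36480 × 0.14 = 5107.2 MJ
Population S: 5107.2 × 0.05 = 255.36 MJ
Population T: 255.36 × 0.08 = 20.4288 MJ

20.4 MJ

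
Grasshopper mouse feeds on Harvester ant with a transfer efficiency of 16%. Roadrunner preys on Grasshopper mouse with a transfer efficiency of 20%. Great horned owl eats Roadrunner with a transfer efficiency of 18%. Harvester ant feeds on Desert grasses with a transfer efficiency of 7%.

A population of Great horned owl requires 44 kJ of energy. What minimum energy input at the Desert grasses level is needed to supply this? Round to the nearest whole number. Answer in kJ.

109127 kJ

Cumulative transfer efficiency: 0.07 × 0.16 × 0.2 × 0.18 = 0.0004032
Desert grasses energy = 44 / 0.0004032 = 109127 kJ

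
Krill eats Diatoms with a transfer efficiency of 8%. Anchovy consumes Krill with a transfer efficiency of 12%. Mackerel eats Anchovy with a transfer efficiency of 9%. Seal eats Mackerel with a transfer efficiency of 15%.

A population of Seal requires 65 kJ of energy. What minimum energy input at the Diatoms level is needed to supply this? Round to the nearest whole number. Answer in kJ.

501543 kJ

Cumulative transfer efficiency: 0.08 × 0.12 × 0.09 × 0.15 = 0.0001296
Diatoms energy = 65 / 0.0001296 = 501543 kJ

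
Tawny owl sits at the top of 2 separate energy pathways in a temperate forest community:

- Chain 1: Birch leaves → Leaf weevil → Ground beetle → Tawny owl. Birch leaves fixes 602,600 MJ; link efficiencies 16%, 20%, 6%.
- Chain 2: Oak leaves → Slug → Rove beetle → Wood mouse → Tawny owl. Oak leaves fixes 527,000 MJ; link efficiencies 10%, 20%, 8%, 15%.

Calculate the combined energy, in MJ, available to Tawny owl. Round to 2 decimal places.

Chain 1: 602600 × 0.16 × 0.2 × 0.06 = 1156.992 MJ
Chain 2: 527000 × 0.1 × 0.2 × 0.08 × 0.15 = 126.48 MJ
Total at Tawny owl: 1156.992 + 126.48 = 1283.472 MJ

1283.47 MJ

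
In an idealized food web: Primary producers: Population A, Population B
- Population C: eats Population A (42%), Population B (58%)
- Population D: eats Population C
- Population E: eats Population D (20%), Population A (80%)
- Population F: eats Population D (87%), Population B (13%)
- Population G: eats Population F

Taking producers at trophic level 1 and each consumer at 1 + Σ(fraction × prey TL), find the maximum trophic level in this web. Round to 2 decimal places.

Population C: 1 + (0.42×1 + 0.58×1) = 2
Population D: 1 + 2 = 3
Population E: 1 + (0.2×3 + 0.8×1) = 2.4
Population F: 1 + (0.87×3 + 0.13×1) = 3.74
Population G: 1 + 3.74 = 4.74

4.74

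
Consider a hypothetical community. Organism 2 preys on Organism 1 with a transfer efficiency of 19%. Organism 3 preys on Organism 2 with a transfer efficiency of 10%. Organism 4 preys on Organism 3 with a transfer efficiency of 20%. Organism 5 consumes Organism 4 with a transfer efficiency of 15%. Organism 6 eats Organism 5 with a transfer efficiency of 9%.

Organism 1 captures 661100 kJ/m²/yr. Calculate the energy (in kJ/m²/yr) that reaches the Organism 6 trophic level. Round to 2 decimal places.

Organism 2: 661100 × 0.19 = 125609 kJ/m²/yr
Organism 3: 125609 × 0.1 = 12560.9 kJ/m²/yr
Organism 4: 12560.9 × 0.2 = 2512.18 kJ/m²/yr
Organism 5: 2512.18 × 0.15 = 376.827 kJ/m²/yr
Organism 6: 376.827 × 0.09 = 33.91443 kJ/m²/yr

33.91 kJ/m²/yr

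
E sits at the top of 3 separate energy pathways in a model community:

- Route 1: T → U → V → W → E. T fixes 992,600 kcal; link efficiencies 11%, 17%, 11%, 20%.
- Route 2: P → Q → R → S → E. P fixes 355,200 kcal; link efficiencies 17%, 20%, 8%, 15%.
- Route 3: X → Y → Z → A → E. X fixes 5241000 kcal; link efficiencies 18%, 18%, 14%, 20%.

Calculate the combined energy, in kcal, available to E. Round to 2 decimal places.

5307.91 kcal

Route 1: 992600 × 0.11 × 0.17 × 0.11 × 0.2 = 408.35564 kcal
Route 2: 355200 × 0.17 × 0.2 × 0.08 × 0.15 = 144.9216 kcal
Route 3: 5241000 × 0.18 × 0.18 × 0.14 × 0.2 = 4754.6352 kcal
Total at E: 408.35564 + 144.9216 + 4754.6352 = 5307.91244 kcal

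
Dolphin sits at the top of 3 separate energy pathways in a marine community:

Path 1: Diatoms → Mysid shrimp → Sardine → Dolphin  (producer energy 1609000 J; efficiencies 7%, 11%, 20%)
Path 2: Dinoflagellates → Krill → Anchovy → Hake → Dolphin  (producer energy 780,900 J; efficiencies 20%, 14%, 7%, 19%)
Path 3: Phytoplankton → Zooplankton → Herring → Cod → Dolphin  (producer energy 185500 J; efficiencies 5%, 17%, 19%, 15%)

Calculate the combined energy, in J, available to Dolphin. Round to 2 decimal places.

2813.60 J

Path 1: 1609000 × 0.07 × 0.11 × 0.2 = 2477.86 J
Path 2: 780900 × 0.2 × 0.14 × 0.07 × 0.19 = 290.80716 J
Path 3: 185500 × 0.05 × 0.17 × 0.19 × 0.15 = 44.937375 J
Total at Dolphin: 2477.86 + 290.80716 + 44.937375 = 2813.604535 J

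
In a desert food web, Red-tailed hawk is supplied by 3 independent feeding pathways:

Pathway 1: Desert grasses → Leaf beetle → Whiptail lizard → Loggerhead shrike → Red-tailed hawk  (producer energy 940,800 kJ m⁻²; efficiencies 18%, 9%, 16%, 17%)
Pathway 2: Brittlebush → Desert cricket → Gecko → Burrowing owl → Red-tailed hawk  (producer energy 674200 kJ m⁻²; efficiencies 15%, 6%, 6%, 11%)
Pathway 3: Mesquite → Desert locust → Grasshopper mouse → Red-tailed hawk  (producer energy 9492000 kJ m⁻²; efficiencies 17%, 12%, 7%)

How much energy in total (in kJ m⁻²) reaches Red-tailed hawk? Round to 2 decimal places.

Pathway 1: 940800 × 0.18 × 0.09 × 0.16 × 0.17 = 414.554112 kJ m⁻²
Pathway 2: 674200 × 0.15 × 0.06 × 0.06 × 0.11 = 40.04748 kJ m⁻²
Pathway 3: 9492000 × 0.17 × 0.12 × 0.07 = 13554.576 kJ m⁻²
Total at Red-tailed hawk: 414.554112 + 40.04748 + 13554.576 = 14009.177592 kJ m⁻²

14009.18 kJ m⁻²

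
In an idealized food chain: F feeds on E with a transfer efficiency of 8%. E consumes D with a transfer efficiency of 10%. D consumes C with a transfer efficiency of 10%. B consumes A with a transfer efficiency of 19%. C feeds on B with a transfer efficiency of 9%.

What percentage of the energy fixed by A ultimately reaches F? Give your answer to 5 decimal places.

Product of link efficiencies: 0.19 × 0.09 × 0.1 × 0.1 × 0.08 = 0.00001368
As a percentage: 0.00001368 × 100 = 0.00137%

0.00137%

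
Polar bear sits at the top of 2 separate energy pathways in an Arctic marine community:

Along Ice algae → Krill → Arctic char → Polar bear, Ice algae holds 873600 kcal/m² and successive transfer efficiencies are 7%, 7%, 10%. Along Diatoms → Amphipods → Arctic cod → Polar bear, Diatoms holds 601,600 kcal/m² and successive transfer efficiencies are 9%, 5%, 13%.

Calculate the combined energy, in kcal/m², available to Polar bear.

780 kcal/m²

Via Ice algae: 873600 × 0.07 × 0.07 × 0.1 = 428.064 kcal/m²
Via Diatoms: 601600 × 0.09 × 0.05 × 0.13 = 351.936 kcal/m²
Total at Polar bear: 428.064 + 351.936 = 780 kcal/m²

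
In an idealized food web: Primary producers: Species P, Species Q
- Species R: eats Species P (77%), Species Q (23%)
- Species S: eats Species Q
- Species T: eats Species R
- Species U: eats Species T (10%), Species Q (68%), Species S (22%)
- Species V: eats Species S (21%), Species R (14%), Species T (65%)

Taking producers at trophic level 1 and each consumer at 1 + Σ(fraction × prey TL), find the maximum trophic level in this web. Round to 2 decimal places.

3.65

Species R: 1 + (0.77×1 + 0.23×1) = 2
Species S: 1 + 1 = 2
Species T: 1 + 2 = 3
Species U: 1 + (0.1×3 + 0.68×1 + 0.22×2) = 2.42
Species V: 1 + (0.21×2 + 0.14×2 + 0.65×3) = 3.65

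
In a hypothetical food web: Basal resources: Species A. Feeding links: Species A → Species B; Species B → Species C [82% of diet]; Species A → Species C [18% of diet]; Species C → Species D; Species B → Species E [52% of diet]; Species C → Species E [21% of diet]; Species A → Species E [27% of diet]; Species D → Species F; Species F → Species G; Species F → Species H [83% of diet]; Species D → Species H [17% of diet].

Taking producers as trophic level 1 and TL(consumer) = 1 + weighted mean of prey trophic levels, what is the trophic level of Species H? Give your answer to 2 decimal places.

Species B: 1 + 1 = 2
Species C: 1 + (0.82×2 + 0.18×1) = 2.82
Species D: 1 + 2.82 = 3.82
Species E: 1 + (0.52×2 + 0.21×2.82 + 0.27×1) = 2.9022
Species F: 1 + 3.82 = 4.82
Species G: 1 + 4.82 = 5.82
Species H: 1 + (0.83×4.82 + 0.17×3.82) = 5.65

5.65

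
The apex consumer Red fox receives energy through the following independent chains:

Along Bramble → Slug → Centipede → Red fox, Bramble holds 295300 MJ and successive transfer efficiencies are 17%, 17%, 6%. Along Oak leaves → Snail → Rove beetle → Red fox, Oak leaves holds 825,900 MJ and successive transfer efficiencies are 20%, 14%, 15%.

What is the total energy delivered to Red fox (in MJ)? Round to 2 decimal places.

Via Bramble: 295300 × 0.17 × 0.17 × 0.06 = 512.0502 MJ
Via Oak leaves: 825900 × 0.2 × 0.14 × 0.15 = 3468.78 MJ
Total at Red fox: 512.0502 + 3468.78 = 3980.8302 MJ

3980.83 MJ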